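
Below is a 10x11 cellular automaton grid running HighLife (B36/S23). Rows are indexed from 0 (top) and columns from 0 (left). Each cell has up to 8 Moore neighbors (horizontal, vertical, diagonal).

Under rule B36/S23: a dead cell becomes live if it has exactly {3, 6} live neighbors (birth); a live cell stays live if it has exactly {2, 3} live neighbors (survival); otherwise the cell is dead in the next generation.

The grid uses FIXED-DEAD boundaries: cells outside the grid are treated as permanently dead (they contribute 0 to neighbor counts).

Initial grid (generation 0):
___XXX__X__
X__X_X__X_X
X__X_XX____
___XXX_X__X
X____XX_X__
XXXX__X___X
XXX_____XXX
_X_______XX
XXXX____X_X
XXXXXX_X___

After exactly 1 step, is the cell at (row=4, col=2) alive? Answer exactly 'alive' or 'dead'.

Simulating step by step:
Generation 0 (given above): 50 live cells
Generation 1: 29 live cells
___X_X___X_
__XX___X_X_
__XX___X_X_
___X__XX___
X________X_
___X_XX_X_X
___X____X__
__XX_______
________X_X
X___X______

Cell (4,2) at generation 1: 0 -> dead

Answer: dead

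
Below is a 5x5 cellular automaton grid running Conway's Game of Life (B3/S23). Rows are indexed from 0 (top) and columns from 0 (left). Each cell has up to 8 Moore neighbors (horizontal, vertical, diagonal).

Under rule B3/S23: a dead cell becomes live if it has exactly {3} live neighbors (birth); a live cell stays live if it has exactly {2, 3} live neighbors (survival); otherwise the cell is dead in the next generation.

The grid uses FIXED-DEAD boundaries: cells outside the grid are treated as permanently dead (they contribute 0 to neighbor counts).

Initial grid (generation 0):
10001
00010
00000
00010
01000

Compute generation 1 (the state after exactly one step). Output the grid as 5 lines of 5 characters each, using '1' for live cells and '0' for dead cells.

Simulating step by step:
Generation 0 (given above): 5 live cells
Generation 1: 0 live cells
(generation 1 grid is the final answer)

Answer: 00000
00000
00000
00000
00000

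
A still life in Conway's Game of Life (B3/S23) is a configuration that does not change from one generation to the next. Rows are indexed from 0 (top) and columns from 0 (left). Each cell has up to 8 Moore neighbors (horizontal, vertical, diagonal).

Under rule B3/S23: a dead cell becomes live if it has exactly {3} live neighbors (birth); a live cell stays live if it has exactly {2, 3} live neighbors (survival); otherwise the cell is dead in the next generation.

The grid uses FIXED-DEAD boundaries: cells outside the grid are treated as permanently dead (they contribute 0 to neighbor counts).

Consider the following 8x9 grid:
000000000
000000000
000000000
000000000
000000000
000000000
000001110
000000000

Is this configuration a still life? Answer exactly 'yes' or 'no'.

Answer: no

Derivation:
Compute generation 1 and compare to generation 0 (given above):
Generation 1:
000000000
000000000
000000000
000000000
000000000
000000100
000000100
000000100
Cell (5,6) differs: gen0=0 vs gen1=1 -> NOT a still life.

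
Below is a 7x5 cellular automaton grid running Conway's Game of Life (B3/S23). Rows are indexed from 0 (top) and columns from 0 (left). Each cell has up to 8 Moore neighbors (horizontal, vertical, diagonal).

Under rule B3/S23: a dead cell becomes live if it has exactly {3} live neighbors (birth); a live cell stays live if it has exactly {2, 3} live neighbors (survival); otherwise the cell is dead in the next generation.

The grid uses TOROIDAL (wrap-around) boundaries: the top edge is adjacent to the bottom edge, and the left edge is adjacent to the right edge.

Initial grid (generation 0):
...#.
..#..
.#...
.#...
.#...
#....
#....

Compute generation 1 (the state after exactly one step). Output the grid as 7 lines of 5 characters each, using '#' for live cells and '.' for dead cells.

Answer: .....
..#..
.##..
###..
##...
##...
....#

Derivation:
Simulating step by step:
Generation 0 (given above): 7 live cells
Generation 1: 11 live cells
(generation 1 grid is the final answer)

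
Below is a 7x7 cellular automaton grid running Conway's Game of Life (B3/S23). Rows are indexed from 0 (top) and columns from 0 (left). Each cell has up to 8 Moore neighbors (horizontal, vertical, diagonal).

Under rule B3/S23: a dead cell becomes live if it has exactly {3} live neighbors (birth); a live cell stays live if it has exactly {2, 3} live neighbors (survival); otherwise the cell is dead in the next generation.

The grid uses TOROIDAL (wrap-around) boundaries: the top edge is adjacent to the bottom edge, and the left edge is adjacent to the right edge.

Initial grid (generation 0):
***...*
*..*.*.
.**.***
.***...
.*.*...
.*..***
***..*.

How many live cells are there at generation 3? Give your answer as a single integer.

Simulating step by step:
Generation 0 (given above): 25 live cells
Generation 1: 16 live cells
...***.
...*...
.....**
.....*.
.*.*.*.
...****
...**..
Generation 2: 13 live cells
..*..*.
...*..*
....***
.....*.
..**...
......*
..*...*
Generation 3: 15 live cells
..**.**
...*..*
....*.*
...*.**
.......
..**...
.....**
Population at generation 3: 15

Answer: 15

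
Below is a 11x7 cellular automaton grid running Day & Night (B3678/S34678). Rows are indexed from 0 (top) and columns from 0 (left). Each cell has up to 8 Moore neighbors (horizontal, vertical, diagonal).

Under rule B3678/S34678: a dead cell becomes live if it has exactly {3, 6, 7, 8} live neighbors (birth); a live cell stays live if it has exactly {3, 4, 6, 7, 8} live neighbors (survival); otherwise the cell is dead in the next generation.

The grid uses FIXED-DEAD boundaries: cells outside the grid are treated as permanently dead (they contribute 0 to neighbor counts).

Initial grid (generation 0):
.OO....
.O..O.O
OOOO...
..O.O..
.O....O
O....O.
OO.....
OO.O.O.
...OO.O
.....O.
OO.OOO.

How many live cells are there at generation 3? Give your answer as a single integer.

Simulating step by step:
Generation 0 (given above): 30 live cells
Generation 1: 23 live cells
.......
..O....
.OOOOO.
O.O....
.....O.
O......
OOO.O..
OO.....
..O.O..
..O.OOO
....O..
Generation 2: 14 live cells
.......
.OO.O..
.OOO...
..O..O.
.O.....
.......
O......
O......
.......
....OO.
...O...
Generation 3: 8 live cells
.......
.OO....
.O.OO..
..OO...
.......
.......
.......
.......
.......
.......
....O..
Population at generation 3: 8

Answer: 8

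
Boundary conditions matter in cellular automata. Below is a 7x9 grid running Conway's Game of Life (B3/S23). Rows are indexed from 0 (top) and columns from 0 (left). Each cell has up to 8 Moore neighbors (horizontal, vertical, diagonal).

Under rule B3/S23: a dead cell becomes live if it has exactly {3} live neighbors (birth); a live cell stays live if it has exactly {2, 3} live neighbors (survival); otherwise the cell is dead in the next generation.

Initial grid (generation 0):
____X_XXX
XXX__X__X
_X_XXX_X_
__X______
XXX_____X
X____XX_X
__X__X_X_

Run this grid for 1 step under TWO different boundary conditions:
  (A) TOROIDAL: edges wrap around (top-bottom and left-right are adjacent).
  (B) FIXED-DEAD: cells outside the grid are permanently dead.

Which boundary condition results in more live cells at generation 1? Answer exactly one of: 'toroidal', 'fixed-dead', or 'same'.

Answer: fixed-dead

Derivation:
Under TOROIDAL boundary, generation 1:
__XXX____
_XX______
___XXXX_X
____X___X
__X____XX
__X__XX__
X___X____
Population = 20

Under FIXED-DEAD boundary, generation 1:
_X___XXXX
XXX_____X
X__XXXX__
X___X____
X_X____X_
X_X__XX_X
_____X_X_
Population = 26

Comparison: toroidal=20, fixed-dead=26 -> fixed-dead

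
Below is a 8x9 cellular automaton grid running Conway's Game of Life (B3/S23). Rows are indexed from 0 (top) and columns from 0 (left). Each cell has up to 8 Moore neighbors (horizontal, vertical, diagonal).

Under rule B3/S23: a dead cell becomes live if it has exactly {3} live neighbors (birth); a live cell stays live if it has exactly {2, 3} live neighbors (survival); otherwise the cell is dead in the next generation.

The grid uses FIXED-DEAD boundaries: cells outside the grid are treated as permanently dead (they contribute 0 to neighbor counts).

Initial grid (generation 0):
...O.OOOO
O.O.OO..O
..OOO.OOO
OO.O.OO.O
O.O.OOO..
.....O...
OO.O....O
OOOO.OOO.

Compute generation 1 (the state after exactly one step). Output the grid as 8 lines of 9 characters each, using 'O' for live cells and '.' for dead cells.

Simulating step by step:
Generation 0 (given above): 39 live cells
Generation 1: 29 live cells
(generation 1 grid is the final answer)

Answer: ...O.OOOO
.OO......
O.......O
O.......O
O.OO...O.
O.OO.OO..
O..O.O.O.
O..OO.OO.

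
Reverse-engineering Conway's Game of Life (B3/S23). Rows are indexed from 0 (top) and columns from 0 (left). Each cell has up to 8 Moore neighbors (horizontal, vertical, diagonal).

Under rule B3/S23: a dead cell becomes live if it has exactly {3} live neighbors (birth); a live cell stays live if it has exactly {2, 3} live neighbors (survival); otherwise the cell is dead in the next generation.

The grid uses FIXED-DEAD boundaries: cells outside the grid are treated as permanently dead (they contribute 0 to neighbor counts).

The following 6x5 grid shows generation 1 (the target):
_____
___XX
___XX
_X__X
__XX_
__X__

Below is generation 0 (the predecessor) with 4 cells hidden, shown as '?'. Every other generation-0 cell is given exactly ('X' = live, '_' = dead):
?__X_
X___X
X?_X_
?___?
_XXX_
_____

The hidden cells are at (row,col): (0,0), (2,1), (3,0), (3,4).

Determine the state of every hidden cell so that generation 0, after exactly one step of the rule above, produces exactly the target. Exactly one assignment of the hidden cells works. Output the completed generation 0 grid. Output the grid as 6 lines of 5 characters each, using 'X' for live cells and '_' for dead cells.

Answer: ___X_
X___X
X__X_
____X
_XXX_
_____

Derivation:
Hidden generation-0 cells (in order): (0,0), (2,1), (3,0), (3,4).
A hidden cell only influences target cells in its own 3x3 neighborhood. Try each of the 2^4 = 16 assignments, step the completed generation 0 forward once under B3/S23, and compare with the target:
  (0,0)=_ (2,1)=_ (3,0)=_ (3,4)=_ -> step gives (2,3)='_' but target has 'X' -> reject
  (0,0)=_ (2,1)=_ (3,0)=_ (3,4)=X -> step reproduces the target at every cell -> ACCEPT
  (0,0)=_ (2,1)=_ (3,0)=X (3,4)=_ -> step gives (2,0)='X' but target has '_' -> reject
  (0,0)=_ (2,1)=_ (3,0)=X (3,4)=X -> step gives (2,0)='X' but target has '_' -> reject
  (0,0)=_ (2,1)=X (3,0)=_ (3,4)=_ -> step gives (1,0)='X' but target has '_' -> reject
  (0,0)=_ (2,1)=X (3,0)=_ (3,4)=X -> step gives (1,0)='X' but target has '_' -> reject
  (0,0)=_ (2,1)=X (3,0)=X (3,4)=_ -> step gives (1,0)='X' but target has '_' -> reject
  (0,0)=_ (2,1)=X (3,0)=X (3,4)=X -> step gives (1,0)='X' but target has '_' -> reject
  (0,0)=X (2,1)=_ (3,0)=_ (3,4)=_ -> step gives (1,0)='X' but target has '_' -> reject
  (0,0)=X (2,1)=_ (3,0)=_ (3,4)=X -> step gives (1,0)='X' but target has '_' -> reject
  (0,0)=X (2,1)=_ (3,0)=X (3,4)=_ -> step gives (1,0)='X' but target has '_' -> reject
  (0,0)=X (2,1)=_ (3,0)=X (3,4)=X -> step gives (1,0)='X' but target has '_' -> reject
  (0,0)=X (2,1)=X (3,0)=_ (3,4)=_ -> step gives (1,0)='X' but target has '_' -> reject
  (0,0)=X (2,1)=X (3,0)=_ (3,4)=X -> step gives (1,0)='X' but target has '_' -> reject
  (0,0)=X (2,1)=X (3,0)=X (3,4)=_ -> step gives (1,0)='X' but target has '_' -> reject
  (0,0)=X (2,1)=X (3,0)=X (3,4)=X -> step gives (1,0)='X' but target has '_' -> reject
Unique solution: (0,0)=dead, (2,1)=dead, (3,0)=dead, (3,4)=live.
Check: live-neighbor counts of every cell in the completed generation 0:
11112
12232
12123
23442
11222
12321
Applying B3/S23 to generation 0 with these counts gives:
_____
___XX
___XX
_X__X
__XX_
__X__
which matches the target exactly.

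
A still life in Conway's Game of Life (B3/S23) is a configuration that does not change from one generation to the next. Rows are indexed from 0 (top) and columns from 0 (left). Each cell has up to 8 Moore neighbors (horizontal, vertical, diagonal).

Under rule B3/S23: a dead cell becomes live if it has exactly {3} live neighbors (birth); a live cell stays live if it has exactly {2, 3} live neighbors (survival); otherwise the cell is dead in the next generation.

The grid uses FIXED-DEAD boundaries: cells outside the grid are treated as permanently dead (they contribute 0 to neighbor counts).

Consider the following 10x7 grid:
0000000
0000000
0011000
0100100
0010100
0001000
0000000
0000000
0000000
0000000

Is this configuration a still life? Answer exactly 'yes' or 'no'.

Answer: yes

Derivation:
Compute generation 1 and compare to generation 0 (given above):
Generation 1:
0000000
0000000
0011000
0100100
0010100
0001000
0000000
0000000
0000000
0000000
The grids are IDENTICAL -> still life.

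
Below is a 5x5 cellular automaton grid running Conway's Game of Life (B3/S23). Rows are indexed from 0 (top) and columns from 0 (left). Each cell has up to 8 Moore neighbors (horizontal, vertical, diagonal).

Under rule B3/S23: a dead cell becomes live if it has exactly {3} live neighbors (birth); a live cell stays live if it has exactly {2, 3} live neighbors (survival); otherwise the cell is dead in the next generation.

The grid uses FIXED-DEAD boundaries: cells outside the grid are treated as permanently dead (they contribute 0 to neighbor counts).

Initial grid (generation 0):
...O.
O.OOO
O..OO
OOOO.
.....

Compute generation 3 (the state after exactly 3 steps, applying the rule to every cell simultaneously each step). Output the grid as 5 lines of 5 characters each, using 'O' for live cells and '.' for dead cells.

Simulating step by step:
Generation 0 (given above): 12 live cells
Generation 1: 13 live cells
..OOO
.OO..
O....
OOOOO
.OO..
Generation 2: 9 live cells
.OOO.
.OO..
O....
O..O.
O....
Generation 3: 8 live cells
(generation 3 grid is the final answer)

Answer: .O.O.
O..O.
O.O..
OO...
.....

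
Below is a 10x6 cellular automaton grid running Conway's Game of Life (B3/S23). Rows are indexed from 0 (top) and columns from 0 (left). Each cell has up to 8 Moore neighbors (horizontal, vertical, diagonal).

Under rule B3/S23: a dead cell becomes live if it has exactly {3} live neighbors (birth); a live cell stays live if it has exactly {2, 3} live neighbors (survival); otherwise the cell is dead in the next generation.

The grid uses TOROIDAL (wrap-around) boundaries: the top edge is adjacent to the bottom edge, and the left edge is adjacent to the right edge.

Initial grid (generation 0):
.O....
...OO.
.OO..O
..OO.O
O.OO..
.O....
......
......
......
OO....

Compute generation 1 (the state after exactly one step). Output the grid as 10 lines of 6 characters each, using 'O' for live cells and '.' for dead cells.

Simulating step by step:
Generation 0 (given above): 15 live cells
Generation 1: 18 live cells
(generation 1 grid is the final answer)

Answer: OOO...
OO.OO.
OO...O
.....O
O..OO.
.OO...
......
......
......
OO....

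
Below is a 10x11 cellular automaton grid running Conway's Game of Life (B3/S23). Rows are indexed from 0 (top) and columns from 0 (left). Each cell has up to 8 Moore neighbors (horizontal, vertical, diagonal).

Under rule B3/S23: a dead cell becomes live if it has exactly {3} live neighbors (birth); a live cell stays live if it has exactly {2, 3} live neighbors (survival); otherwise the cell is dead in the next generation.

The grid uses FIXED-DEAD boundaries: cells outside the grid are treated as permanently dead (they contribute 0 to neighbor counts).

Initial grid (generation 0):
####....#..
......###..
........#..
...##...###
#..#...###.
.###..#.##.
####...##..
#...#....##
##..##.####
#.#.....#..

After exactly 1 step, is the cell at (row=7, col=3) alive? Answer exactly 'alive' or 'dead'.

Simulating step by step:
Generation 0 (given above): 46 live cells
Generation 1: 30 live cells
.##.....#..
.##.....##.
...........
...##.....#
.#.........
....#.#....
#...#..#..#
....###...#
#..###.#..#
#......##..

Cell (7,3) at generation 1: 0 -> dead

Answer: dead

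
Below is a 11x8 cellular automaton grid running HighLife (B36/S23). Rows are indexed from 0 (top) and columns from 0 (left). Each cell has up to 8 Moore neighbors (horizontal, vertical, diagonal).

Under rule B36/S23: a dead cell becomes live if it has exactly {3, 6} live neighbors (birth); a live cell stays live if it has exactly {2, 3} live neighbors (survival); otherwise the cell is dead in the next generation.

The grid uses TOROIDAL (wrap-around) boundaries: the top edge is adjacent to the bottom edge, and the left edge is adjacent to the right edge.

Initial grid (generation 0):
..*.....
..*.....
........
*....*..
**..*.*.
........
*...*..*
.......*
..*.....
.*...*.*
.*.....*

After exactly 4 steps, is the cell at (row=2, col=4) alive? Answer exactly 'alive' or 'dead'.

Answer: dead

Derivation:
Simulating step by step:
Generation 0 (given above): 18 live cells
Generation 1: 24 live cells
.**.....
........
........
**...*.*
**...*.*
.*...*..
*......*
*......*
*.....*.
.**...*.
.**...*.
Generation 2: 24 live cells
.**.....
........
*.......
.*.....*
..*.**.*
**......
.*....**
.*....*.
*.....*.
*.*..**.
*..*....
Generation 3: 28 live cells
.**.....
.*......
*.......
.*....**
..*...**
.**..*..
.**...**
.*...**.
*.....*.
*....**.
*..*...*
Generation 4: 30 live cells
.**.....
***.....
**.....*
.*....*.
..*..*.*
...*.*..
.......*
.**..*..
**......
**...***
*.*...**

Cell (2,4) at generation 4: 0 -> dead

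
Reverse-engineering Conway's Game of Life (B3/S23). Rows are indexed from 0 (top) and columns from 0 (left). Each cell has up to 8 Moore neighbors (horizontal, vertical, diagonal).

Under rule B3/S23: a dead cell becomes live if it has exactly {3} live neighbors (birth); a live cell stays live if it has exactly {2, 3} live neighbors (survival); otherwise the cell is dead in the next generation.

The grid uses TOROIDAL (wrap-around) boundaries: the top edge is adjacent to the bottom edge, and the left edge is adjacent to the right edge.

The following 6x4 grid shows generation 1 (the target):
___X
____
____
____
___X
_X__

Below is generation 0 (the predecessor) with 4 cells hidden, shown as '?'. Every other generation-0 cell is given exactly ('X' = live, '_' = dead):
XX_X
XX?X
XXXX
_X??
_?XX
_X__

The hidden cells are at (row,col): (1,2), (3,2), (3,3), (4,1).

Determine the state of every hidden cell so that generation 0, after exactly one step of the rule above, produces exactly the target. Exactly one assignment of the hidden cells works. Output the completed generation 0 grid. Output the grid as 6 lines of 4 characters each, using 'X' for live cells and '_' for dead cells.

Answer: XX_X
XX_X
XXXX
_XXX
__XX
_X__

Derivation:
Hidden generation-0 cells (in order): (1,2), (3,2), (3,3), (4,1).
A hidden cell only influences target cells in its own 3x3 neighborhood. Try each of the 2^4 = 16 assignments, step the completed generation 0 forward once under B3/S23, and compare with the target:
  (1,2)=_ (3,2)=_ (3,3)=_ (4,1)=_ -> step gives (4,0)='X' but target has '_' -> reject
  (1,2)=_ (3,2)=_ (3,3)=_ (4,1)=X -> step gives (4,1)='X' but target has '_' -> reject
  (1,2)=_ (3,2)=_ (3,3)=X (4,1)=_ -> step gives (4,1)='X' but target has '_' -> reject
  (1,2)=_ (3,2)=_ (3,3)=X (4,1)=X -> step gives (4,1)='X' but target has '_' -> reject
  (1,2)=_ (3,2)=X (3,3)=_ (4,1)=_ -> step gives (4,0)='X' but target has '_' -> reject
  (1,2)=_ (3,2)=X (3,3)=_ (4,1)=X -> step gives (5,1)='_' but target has 'X' -> reject
  (1,2)=_ (3,2)=X (3,3)=X (4,1)=_ -> step reproduces the target at every cell -> ACCEPT
  (1,2)=_ (3,2)=X (3,3)=X (4,1)=X -> step gives (5,1)='_' but target has 'X' -> reject
  (1,2)=X (3,2)=_ (3,3)=_ (4,1)=_ -> step gives (0,3)='_' but target has 'X' -> reject
  (1,2)=X (3,2)=_ (3,3)=_ (4,1)=X -> step gives (0,3)='_' but target has 'X' -> reject
  (1,2)=X (3,2)=_ (3,3)=X (4,1)=_ -> step gives (0,3)='_' but target has 'X' -> reject
  (1,2)=X (3,2)=_ (3,3)=X (4,1)=X -> step gives (0,3)='_' but target has 'X' -> reject
  (1,2)=X (3,2)=X (3,3)=_ (4,1)=_ -> step gives (0,3)='_' but target has 'X' -> reject
  (1,2)=X (3,2)=X (3,3)=_ (4,1)=X -> step gives (0,3)='_' but target has 'X' -> reject
  (1,2)=X (3,2)=X (3,3)=X (4,1)=_ -> step gives (0,3)='_' but target has 'X' -> reject
  (1,2)=X (3,2)=X (3,3)=X (4,1)=X -> step gives (0,3)='_' but target has 'X' -> reject
Unique solution: (1,2)=dead, (3,2)=live, (3,3)=live, (4,1)=dead.
Check: live-neighbor counts of every cell in the completed generation 0:
6453
8676
7676
6576
4453
5354
Applying B3/S23 to generation 0 with these counts gives:
___X
____
____
____
___X
_X__
which matches the target exactly.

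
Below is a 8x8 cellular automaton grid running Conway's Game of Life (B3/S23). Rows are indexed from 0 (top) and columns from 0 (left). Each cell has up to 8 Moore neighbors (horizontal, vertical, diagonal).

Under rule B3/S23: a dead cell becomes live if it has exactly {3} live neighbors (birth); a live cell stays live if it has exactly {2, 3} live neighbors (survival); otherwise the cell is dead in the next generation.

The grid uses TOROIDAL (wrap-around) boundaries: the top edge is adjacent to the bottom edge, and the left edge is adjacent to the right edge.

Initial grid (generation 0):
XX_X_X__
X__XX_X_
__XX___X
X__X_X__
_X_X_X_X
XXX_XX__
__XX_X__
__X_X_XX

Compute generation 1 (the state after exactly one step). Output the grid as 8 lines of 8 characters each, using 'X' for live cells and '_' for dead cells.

Simulating step by step:
Generation 0 (given above): 30 live cells
Generation 1: 25 live cells
(generation 1 grid is the final answer)

Answer: XX______
X____XX_
XXX__XXX
XX_X___X
___X_X_X
X____X__
X______X
X_____XX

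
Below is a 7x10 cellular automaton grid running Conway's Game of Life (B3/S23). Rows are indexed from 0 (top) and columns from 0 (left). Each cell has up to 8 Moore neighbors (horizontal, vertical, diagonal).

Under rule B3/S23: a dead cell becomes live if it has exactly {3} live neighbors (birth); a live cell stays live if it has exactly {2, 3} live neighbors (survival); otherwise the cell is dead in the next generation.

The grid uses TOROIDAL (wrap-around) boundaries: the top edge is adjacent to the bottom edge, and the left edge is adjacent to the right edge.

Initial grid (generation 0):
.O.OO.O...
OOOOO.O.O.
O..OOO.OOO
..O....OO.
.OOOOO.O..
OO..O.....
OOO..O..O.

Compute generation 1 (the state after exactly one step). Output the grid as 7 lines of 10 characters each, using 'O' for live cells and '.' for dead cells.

Answer: ......O...
......O.O.
O....O....
O.........
O...OOOOO.
......O..O
.....O...O

Derivation:
Simulating step by step:
Generation 0 (given above): 35 live cells
Generation 1: 16 live cells
(generation 1 grid is the final answer)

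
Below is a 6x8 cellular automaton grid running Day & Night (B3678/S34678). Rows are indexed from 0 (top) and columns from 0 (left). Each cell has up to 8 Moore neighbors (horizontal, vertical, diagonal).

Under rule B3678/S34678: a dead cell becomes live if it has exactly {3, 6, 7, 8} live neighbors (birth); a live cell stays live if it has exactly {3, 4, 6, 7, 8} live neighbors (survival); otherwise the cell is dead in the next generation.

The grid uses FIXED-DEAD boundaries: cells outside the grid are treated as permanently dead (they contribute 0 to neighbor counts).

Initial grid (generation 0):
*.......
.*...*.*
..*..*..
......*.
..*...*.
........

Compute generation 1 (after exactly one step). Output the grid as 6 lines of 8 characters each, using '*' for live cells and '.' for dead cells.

Simulating step by step:
Generation 0 (given above): 9 live cells
Generation 1: 2 live cells
(generation 1 grid is the final answer)

Answer: ........
......*.
........
.....*..
........
........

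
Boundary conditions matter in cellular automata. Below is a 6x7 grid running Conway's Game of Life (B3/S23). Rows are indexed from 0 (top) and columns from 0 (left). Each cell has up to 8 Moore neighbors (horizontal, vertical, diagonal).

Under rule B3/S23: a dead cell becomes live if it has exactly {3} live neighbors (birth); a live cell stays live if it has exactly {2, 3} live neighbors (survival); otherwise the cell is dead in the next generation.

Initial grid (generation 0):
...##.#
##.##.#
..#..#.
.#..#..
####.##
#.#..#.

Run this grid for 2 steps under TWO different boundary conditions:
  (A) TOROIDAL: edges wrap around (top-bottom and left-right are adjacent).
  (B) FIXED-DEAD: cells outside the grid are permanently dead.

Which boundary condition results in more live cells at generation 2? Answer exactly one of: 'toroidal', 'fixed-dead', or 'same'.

Under TOROIDAL boundary, generation 2:
#......
##...##
.#...##
...##.#
....#..
.......
Population = 12

Under FIXED-DEAD boundary, generation 2:
..##...
.#..##.
#....##
#..##.#
#.#....
.###..#
Population = 18

Comparison: toroidal=12, fixed-dead=18 -> fixed-dead

Answer: fixed-dead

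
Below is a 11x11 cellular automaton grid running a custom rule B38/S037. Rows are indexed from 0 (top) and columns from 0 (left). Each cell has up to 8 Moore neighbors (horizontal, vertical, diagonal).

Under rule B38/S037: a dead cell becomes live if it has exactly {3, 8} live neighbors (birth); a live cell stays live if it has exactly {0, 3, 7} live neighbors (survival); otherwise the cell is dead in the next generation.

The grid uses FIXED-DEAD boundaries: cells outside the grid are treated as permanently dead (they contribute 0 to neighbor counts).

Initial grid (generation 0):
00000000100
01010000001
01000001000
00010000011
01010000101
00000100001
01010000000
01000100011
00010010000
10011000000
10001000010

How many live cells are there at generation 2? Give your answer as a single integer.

Simulating step by step:
Generation 0 (given above): 29 live cells
Generation 1: 29 live cells
00000000100
00110000001
00000001011
00000000110
01101000001
00001100010
00111000011
00001000000
00100100000
00011100000
00010000010
Generation 2: 17 live cells
00000000100
00000000100
00000000001
00000000100
00010100100
01000100010
00000000000
00101100000
00000100000
00110000000
00000000010
Population at generation 2: 17

Answer: 17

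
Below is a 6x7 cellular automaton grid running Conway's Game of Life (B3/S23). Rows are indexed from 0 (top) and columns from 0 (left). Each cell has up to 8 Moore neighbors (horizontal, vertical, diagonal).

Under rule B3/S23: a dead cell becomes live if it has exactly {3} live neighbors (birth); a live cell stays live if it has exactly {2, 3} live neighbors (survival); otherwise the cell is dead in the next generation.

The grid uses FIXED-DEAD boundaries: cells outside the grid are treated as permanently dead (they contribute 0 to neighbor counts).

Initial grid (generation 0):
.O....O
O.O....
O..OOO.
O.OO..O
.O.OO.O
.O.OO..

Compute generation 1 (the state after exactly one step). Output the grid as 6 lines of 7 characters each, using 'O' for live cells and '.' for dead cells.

Simulating step by step:
Generation 0 (given above): 19 live cells
Generation 1: 16 live cells
(generation 1 grid is the final answer)

Answer: .O.....
O.OOOO.
O...OO.
O.....O
OO.....
...OOO.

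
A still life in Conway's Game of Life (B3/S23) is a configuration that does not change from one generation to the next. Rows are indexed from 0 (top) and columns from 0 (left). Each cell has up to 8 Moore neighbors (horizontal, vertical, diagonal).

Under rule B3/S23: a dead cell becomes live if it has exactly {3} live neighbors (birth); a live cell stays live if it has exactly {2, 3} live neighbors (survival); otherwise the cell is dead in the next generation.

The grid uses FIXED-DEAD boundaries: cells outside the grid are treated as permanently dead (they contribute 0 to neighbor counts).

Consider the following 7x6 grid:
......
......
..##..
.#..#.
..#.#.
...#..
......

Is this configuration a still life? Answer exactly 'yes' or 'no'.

Answer: yes

Derivation:
Compute generation 1 and compare to generation 0 (given above):
Generation 1:
......
......
..##..
.#..#.
..#.#.
...#..
......
The grids are IDENTICAL -> still life.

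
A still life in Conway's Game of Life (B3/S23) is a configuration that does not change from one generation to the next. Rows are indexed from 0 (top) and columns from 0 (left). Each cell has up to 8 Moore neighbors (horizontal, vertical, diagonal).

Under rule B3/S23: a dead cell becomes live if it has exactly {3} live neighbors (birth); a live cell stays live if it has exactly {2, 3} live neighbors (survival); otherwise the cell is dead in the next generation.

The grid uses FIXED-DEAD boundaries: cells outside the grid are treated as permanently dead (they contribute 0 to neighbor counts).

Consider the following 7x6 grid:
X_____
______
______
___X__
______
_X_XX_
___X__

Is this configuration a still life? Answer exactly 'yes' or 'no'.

Answer: no

Derivation:
Compute generation 1 and compare to generation 0 (given above):
Generation 1:
______
______
______
______
__XXX_
__XXX_
__XXX_
Cell (0,0) differs: gen0=1 vs gen1=0 -> NOT a still life.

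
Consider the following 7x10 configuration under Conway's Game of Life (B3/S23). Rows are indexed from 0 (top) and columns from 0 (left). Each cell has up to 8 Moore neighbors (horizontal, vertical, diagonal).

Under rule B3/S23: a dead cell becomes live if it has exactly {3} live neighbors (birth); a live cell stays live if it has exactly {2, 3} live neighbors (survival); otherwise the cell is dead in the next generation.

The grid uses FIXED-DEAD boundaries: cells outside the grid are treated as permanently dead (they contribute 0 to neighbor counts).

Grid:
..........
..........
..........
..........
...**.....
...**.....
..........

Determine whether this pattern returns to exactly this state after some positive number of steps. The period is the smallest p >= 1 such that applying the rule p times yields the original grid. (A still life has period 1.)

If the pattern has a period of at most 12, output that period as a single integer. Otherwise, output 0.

Answer: 1

Derivation:
Simulating and comparing each generation to the original:
Gen 0 (original, given above): 4 live cells
Gen 1: 4 live cells, MATCHES original -> period = 1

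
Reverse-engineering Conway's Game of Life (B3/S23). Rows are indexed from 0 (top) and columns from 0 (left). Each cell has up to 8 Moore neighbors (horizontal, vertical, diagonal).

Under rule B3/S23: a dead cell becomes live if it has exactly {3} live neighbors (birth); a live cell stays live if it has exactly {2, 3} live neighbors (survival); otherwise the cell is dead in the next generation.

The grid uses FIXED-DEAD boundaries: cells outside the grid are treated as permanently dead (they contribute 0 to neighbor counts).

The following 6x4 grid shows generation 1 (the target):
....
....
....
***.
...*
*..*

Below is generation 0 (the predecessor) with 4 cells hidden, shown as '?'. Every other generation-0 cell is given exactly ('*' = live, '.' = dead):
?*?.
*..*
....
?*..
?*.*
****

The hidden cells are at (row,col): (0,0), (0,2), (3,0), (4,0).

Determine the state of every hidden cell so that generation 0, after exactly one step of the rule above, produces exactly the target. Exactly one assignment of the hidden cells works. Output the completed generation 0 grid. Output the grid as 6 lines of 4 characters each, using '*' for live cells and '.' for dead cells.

Hidden generation-0 cells (in order): (0,0), (0,2), (3,0), (4,0).
A hidden cell only influences target cells in its own 3x3 neighborhood. Try each of the 2^4 = 16 assignments, step the completed generation 0 forward once under B3/S23, and compare with the target:
  (0,0)=. (0,2)=. (3,0)=. (4,0)=. -> step gives (3,0)='.' but target has '*' -> reject
  (0,0)=. (0,2)=. (3,0)=. (4,0)=* -> step reproduces the target at every cell -> ACCEPT
  (0,0)=. (0,2)=. (3,0)=* (4,0)=. -> step gives (2,0)='*' but target has '.' -> reject
  (0,0)=. (0,2)=. (3,0)=* (4,0)=* -> step gives (2,0)='*' but target has '.' -> reject
  (0,0)=. (0,2)=* (3,0)=. (4,0)=. -> step gives (0,1)='*' but target has '.' -> reject
  (0,0)=. (0,2)=* (3,0)=. (4,0)=* -> step gives (0,1)='*' but target has '.' -> reject
  (0,0)=. (0,2)=* (3,0)=* (4,0)=. -> step gives (0,1)='*' but target has '.' -> reject
  (0,0)=. (0,2)=* (3,0)=* (4,0)=* -> step gives (0,1)='*' but target has '.' -> reject
  (0,0)=* (0,2)=. (3,0)=. (4,0)=. -> step gives (0,0)='*' but target has '.' -> reject
  (0,0)=* (0,2)=. (3,0)=. (4,0)=* -> step gives (0,0)='*' but target has '.' -> reject
  (0,0)=* (0,2)=. (3,0)=* (4,0)=. -> step gives (0,0)='*' but target has '.' -> reject
  (0,0)=* (0,2)=. (3,0)=* (4,0)=* -> step gives (0,0)='*' but target has '.' -> reject
  (0,0)=* (0,2)=* (3,0)=. (4,0)=. -> step gives (0,0)='*' but target has '.' -> reject
  (0,0)=* (0,2)=* (3,0)=. (4,0)=* -> step gives (0,0)='*' but target has '.' -> reject
  (0,0)=* (0,2)=* (3,0)=* (4,0)=. -> step gives (0,0)='*' but target has '.' -> reject
  (0,0)=* (0,2)=* (3,0)=* (4,0)=* -> step gives (0,0)='*' but target has '.' -> reject
Unique solution: (0,0)=dead, (0,2)=dead, (3,0)=dead, (4,0)=live.
Check: live-neighbor counts of every cell in the completed generation 0:
2121
1220
2221
3231
4562
3442
Applying B3/S23 to generation 0 with these counts gives:
....
....
....
***.
...*
*..*
which matches the target exactly.

Answer: .*..
*..*
....
.*..
**.*
****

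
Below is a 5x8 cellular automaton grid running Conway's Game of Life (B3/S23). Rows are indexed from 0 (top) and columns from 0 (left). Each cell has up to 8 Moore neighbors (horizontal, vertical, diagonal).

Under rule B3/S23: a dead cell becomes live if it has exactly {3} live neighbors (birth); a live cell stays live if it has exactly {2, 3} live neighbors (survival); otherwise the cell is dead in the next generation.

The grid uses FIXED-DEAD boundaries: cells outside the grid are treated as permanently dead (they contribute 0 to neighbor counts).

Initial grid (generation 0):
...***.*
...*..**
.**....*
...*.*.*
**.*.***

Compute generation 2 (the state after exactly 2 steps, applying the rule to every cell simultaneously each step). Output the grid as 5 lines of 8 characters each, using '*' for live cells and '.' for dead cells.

Answer: ...*.*..
.....*.*
..*..*.*
.*...*.*
....*...

Derivation:
Simulating step by step:
Generation 0 (given above): 19 live cells
Generation 1: 18 live cells
...***.*
...*.*.*
..***..*
*..*.*.*
..*..*.*
Generation 2: 11 live cells
(generation 2 grid is the final answer)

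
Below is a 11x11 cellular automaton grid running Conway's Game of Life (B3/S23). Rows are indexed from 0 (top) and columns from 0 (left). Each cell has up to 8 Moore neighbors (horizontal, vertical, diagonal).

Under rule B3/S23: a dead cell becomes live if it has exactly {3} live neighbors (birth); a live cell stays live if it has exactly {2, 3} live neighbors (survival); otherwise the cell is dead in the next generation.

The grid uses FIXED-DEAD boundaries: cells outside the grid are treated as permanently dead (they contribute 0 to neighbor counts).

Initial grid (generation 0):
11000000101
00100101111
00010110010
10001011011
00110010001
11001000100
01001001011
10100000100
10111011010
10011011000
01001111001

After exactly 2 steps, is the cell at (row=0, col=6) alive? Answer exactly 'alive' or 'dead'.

Simulating step by step:
Generation 0 (given above): 54 live cells
Generation 1: 49 live cells
01000001101
01101101001
00010000000
00101001111
10111010101
11001101101
00110001010
10101110001
10101010000
10000000000
00011001000
Generation 2: 48 live cells
01100011110
01111011110
01000111001
01101101101
10100010001
10000100001
10100001011
00101011000
10001010000
01001100000
00000000000

Cell (0,6) at generation 2: 1 -> alive

Answer: alive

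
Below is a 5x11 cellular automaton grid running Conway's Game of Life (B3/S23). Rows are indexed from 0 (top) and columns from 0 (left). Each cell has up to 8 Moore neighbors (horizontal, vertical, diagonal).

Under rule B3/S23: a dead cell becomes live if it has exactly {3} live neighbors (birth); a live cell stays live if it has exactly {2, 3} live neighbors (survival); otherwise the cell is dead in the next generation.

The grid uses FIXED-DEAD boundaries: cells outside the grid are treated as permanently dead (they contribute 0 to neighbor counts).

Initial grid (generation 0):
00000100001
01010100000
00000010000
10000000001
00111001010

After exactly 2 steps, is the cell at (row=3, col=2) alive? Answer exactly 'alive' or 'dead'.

Answer: dead

Derivation:
Simulating step by step:
Generation 0 (given above): 13 live cells
Generation 1: 6 live cells
00001000000
00001110000
00000000000
00010000000
00010000000
Generation 2: 5 live cells
00001000000
00001100000
00001100000
00000000000
00000000000

Cell (3,2) at generation 2: 0 -> dead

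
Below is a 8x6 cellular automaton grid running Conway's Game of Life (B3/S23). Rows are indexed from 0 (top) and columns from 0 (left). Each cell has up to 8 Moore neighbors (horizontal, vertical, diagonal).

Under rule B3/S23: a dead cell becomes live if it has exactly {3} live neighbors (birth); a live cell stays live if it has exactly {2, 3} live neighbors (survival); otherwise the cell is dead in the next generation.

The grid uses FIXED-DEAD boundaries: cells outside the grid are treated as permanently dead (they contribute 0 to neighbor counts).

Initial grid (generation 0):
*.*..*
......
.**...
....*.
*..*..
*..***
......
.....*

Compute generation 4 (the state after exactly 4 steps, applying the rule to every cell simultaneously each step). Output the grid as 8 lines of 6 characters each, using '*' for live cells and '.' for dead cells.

Simulating step by step:
Generation 0 (given above): 13 live cells
Generation 1: 9 live cells
......
..*...
......
.***..
...*.*
...**.
.....*
......
Generation 2: 8 live cells
......
......
.*.*..
..***.
......
...*.*
....*.
......
Generation 3: 8 live cells
......
......
...**.
..***.
..*...
....*.
....*.
......
Generation 4: 7 live cells
(generation 4 grid is the final answer)

Answer: ......
......
..*.*.
..*.*.
..*.*.
...*..
......
......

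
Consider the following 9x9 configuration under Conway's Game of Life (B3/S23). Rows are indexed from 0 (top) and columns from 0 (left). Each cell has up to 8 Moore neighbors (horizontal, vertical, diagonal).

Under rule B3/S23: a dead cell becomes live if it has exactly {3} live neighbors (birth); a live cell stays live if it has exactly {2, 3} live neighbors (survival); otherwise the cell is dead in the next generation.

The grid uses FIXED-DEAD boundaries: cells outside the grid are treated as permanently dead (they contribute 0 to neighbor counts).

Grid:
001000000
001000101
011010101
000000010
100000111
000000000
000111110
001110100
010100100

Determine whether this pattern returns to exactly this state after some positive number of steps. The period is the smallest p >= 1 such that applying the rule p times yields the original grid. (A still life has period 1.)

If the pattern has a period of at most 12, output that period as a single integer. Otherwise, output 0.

Answer: 0

Derivation:
Simulating and comparing each generation to the original:
Gen 0 (original, given above): 26 live cells
Gen 1: 21 live cells, differs from original
Gen 2: 26 live cells, differs from original
Gen 3: 22 live cells, differs from original
Gen 4: 24 live cells, differs from original
Gen 5: 21 live cells, differs from original
Gen 6: 23 live cells, differs from original
Gen 7: 19 live cells, differs from original
Gen 8: 21 live cells, differs from original
Gen 9: 13 live cells, differs from original
Gen 10: 13 live cells, differs from original
Gen 11: 12 live cells, differs from original
Gen 12: 13 live cells, differs from original
No period found within 12 steps.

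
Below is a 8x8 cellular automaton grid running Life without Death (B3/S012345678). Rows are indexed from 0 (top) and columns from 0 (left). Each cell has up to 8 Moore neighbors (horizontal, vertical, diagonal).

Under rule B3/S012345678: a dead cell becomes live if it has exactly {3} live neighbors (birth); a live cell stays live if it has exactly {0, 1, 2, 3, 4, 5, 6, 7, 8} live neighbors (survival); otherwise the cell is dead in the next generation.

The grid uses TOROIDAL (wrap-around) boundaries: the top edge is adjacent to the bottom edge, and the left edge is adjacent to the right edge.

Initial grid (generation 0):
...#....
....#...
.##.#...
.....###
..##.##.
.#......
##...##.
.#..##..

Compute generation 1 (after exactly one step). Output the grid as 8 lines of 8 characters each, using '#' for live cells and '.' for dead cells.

Answer: ...#.#..
..#.#...
.####.#.
.#...###
..######
##..#..#
###.###.
###.###.

Derivation:
Simulating step by step:
Generation 0 (given above): 20 live cells
Generation 1: 35 live cells
(generation 1 grid is the final answer)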